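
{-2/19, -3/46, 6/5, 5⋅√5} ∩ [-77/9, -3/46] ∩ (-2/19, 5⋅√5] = {-3/46}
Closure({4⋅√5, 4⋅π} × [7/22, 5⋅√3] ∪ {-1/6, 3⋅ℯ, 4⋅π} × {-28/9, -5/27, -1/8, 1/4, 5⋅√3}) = ({4⋅√5, 4⋅π} × [7/22, 5⋅√3]) ∪ ({-1/6, 3⋅ℯ, 4⋅π} × {-28/9, -5/27, -1/8, 1/4, 5⋅√3})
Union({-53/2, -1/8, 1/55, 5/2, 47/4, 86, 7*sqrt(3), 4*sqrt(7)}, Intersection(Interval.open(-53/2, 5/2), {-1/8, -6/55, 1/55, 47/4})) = {-53/2, -1/8, -6/55, 1/55, 5/2, 47/4, 86, 7*sqrt(3), 4*sqrt(7)}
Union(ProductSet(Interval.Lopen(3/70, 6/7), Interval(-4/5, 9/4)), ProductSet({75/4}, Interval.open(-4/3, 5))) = Union(ProductSet({75/4}, Interval.open(-4/3, 5)), ProductSet(Interval.Lopen(3/70, 6/7), Interval(-4/5, 9/4)))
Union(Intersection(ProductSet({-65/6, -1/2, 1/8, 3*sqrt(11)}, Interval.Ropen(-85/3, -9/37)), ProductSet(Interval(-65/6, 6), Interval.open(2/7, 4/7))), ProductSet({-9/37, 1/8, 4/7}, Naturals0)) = ProductSet({-9/37, 1/8, 4/7}, Naturals0)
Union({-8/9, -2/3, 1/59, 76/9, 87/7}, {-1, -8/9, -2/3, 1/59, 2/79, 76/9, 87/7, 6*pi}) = {-1, -8/9, -2/3, 1/59, 2/79, 76/9, 87/7, 6*pi}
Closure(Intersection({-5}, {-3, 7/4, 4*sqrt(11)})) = EmptySet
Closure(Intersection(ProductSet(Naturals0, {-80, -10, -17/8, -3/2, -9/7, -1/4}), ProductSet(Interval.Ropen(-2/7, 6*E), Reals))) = ProductSet(Range(0, 17, 1), {-80, -10, -17/8, -3/2, -9/7, -1/4})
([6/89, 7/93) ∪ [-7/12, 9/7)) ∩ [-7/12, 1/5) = [-7/12, 1/5)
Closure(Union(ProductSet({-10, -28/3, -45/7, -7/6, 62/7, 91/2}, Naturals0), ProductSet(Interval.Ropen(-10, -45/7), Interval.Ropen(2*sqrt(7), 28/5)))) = Union(ProductSet({-10, -45/7}, Interval(2*sqrt(7), 28/5)), ProductSet({-10, -28/3, -45/7, -7/6, 62/7, 91/2}, Naturals0), ProductSet(Interval(-10, -45/7), {28/5, 2*sqrt(7)}), ProductSet(Interval.Ropen(-10, -45/7), Interval.Ropen(2*sqrt(7), 28/5)))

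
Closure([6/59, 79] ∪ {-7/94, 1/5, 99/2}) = {-7/94} ∪ [6/59, 79]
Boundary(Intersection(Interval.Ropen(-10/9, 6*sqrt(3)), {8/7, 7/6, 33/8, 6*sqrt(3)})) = {8/7, 7/6, 33/8}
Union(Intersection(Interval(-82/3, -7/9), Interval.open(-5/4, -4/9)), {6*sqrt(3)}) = Union({6*sqrt(3)}, Interval.Lopen(-5/4, -7/9))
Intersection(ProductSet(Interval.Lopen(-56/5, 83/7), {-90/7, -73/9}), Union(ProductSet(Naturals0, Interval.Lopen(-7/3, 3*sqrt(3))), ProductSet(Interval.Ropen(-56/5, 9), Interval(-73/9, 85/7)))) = ProductSet(Interval.open(-56/5, 9), {-73/9})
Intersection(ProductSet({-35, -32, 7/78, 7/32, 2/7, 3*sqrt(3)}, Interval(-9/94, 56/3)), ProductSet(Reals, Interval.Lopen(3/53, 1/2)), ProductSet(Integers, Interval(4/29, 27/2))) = ProductSet({-35, -32}, Interval(4/29, 1/2))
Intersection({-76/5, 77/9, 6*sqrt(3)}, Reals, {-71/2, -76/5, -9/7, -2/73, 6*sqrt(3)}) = {-76/5, 6*sqrt(3)}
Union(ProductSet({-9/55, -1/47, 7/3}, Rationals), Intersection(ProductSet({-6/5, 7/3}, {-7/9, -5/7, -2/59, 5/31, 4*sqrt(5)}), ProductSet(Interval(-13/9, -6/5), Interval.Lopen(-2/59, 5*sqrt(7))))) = Union(ProductSet({-6/5}, {5/31, 4*sqrt(5)}), ProductSet({-9/55, -1/47, 7/3}, Rationals))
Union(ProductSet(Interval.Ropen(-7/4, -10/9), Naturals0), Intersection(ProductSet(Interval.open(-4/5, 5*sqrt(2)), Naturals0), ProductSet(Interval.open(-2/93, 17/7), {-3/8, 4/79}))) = ProductSet(Interval.Ropen(-7/4, -10/9), Naturals0)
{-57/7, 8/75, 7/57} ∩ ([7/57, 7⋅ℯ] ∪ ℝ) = {-57/7, 8/75, 7/57}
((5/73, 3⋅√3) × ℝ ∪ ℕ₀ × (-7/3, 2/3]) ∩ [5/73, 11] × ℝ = ({1, 2, …, 11} × (-7/3, 2/3]) ∪ ((5/73, 3⋅√3) × ℝ)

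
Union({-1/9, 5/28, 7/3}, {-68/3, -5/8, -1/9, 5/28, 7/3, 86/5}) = {-68/3, -5/8, -1/9, 5/28, 7/3, 86/5}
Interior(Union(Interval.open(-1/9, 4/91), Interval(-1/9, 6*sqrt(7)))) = Interval.open(-1/9, 6*sqrt(7))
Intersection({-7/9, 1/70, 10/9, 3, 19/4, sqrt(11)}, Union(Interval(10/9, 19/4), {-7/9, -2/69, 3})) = {-7/9, 10/9, 3, 19/4, sqrt(11)}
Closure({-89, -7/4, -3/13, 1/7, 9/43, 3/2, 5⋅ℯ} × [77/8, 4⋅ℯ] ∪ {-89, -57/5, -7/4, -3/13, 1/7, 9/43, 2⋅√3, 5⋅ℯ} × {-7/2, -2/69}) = ({-89, -7/4, -3/13, 1/7, 9/43, 3/2, 5⋅ℯ} × [77/8, 4⋅ℯ]) ∪ ({-89, -57/5, -7/4, -3/13, 1/7, 9/43, 2⋅√3, 5⋅ℯ} × {-7/2, -2/69})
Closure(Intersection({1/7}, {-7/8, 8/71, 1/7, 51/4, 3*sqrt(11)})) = {1/7}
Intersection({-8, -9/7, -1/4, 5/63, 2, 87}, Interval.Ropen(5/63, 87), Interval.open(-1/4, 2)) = {5/63}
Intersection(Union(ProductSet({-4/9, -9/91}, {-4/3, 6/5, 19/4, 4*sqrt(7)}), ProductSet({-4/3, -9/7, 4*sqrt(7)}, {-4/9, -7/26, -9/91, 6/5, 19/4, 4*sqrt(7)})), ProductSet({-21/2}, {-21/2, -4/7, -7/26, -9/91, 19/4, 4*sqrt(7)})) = EmptySet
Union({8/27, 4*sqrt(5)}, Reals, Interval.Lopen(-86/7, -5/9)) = Interval(-oo, oo)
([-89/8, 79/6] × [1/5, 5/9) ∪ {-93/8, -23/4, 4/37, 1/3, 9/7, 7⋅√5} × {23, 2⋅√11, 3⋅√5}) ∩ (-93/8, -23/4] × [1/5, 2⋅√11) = [-89/8, -23/4] × [1/5, 5/9)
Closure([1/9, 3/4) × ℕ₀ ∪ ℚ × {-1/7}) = (ℝ × {-1/7}) ∪ ([1/9, 3/4] × ℕ₀)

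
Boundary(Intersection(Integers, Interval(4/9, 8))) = Range(1, 9, 1)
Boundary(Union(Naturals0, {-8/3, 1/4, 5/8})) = Union({-8/3, 1/4, 5/8}, Naturals0)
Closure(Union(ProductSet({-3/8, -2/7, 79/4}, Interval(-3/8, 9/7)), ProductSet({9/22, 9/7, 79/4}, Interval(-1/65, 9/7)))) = Union(ProductSet({-3/8, -2/7, 79/4}, Interval(-3/8, 9/7)), ProductSet({9/22, 9/7, 79/4}, Interval(-1/65, 9/7)))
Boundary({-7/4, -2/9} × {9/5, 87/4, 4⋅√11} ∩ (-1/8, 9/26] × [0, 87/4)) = ∅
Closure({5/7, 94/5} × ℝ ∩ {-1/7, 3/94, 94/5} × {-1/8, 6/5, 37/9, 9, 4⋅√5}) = {94/5} × {-1/8, 6/5, 37/9, 9, 4⋅√5}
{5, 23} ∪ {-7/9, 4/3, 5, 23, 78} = {-7/9, 4/3, 5, 23, 78}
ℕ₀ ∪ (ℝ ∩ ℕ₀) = ℕ₀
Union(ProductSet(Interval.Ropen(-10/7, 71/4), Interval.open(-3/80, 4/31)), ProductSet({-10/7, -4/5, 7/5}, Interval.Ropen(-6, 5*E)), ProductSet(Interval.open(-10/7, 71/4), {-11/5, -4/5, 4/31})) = Union(ProductSet({-10/7, -4/5, 7/5}, Interval.Ropen(-6, 5*E)), ProductSet(Interval.Ropen(-10/7, 71/4), Interval.open(-3/80, 4/31)), ProductSet(Interval.open(-10/7, 71/4), {-11/5, -4/5, 4/31}))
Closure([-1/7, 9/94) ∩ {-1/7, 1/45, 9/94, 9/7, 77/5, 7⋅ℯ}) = {-1/7, 1/45}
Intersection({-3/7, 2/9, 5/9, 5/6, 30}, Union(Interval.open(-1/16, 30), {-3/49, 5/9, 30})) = {2/9, 5/9, 5/6, 30}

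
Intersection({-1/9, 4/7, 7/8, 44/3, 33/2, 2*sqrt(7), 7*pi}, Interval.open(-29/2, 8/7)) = {-1/9, 4/7, 7/8}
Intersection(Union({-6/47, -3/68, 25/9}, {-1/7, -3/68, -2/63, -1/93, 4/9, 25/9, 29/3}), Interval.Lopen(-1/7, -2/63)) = {-6/47, -3/68, -2/63}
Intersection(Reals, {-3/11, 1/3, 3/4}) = {-3/11, 1/3, 3/4}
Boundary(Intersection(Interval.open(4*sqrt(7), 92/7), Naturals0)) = Range(11, 14, 1)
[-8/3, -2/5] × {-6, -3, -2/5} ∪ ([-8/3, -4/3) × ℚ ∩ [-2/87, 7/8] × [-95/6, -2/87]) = [-8/3, -2/5] × {-6, -3, -2/5}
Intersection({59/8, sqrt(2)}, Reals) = {59/8, sqrt(2)}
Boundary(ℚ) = ℝ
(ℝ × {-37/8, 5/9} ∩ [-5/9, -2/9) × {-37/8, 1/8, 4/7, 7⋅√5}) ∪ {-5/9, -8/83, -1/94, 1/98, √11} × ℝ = ([-5/9, -2/9) × {-37/8}) ∪ ({-5/9, -8/83, -1/94, 1/98, √11} × ℝ)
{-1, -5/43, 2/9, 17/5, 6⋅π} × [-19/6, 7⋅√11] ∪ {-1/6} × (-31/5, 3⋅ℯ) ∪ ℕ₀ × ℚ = (ℕ₀ × ℚ) ∪ ({-1/6} × (-31/5, 3⋅ℯ)) ∪ ({-1, -5/43, 2/9, 17/5, 6⋅π} × [-19/6, 7⋅√11])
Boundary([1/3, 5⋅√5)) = {1/3, 5⋅√5}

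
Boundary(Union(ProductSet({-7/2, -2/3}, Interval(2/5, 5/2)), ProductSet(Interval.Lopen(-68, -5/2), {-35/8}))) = Union(ProductSet({-7/2, -2/3}, Interval(2/5, 5/2)), ProductSet(Interval(-68, -5/2), {-35/8}))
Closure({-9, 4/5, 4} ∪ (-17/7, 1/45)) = {-9, 4/5, 4} ∪ [-17/7, 1/45]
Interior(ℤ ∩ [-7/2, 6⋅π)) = ∅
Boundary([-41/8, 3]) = {-41/8, 3}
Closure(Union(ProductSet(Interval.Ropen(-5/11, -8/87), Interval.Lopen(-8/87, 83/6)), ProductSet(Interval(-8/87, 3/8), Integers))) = Union(ProductSet({-5/11, -8/87}, Interval(-8/87, 83/6)), ProductSet(Interval(-5/11, -8/87), {-8/87, 83/6}), ProductSet(Interval.Ropen(-5/11, -8/87), Interval.Lopen(-8/87, 83/6)), ProductSet(Interval(-8/87, 3/8), Integers))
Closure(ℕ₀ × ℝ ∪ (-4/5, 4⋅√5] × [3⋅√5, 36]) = ((ℕ₀ ∪ (ℕ₀ \ (-4/5, 4⋅√5))) × ℝ) ∪ ([-4/5, 4⋅√5] × [3⋅√5, 36])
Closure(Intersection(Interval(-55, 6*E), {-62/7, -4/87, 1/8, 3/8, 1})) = {-62/7, -4/87, 1/8, 3/8, 1}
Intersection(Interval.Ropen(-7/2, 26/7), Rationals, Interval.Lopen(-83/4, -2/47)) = Intersection(Interval(-7/2, -2/47), Rationals)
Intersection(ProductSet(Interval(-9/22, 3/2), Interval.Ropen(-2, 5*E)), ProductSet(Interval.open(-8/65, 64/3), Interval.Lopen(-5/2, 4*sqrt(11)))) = ProductSet(Interval.Lopen(-8/65, 3/2), Interval(-2, 4*sqrt(11)))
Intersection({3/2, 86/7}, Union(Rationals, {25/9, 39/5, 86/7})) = {3/2, 86/7}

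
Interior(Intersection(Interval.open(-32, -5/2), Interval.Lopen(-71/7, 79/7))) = Interval.open(-71/7, -5/2)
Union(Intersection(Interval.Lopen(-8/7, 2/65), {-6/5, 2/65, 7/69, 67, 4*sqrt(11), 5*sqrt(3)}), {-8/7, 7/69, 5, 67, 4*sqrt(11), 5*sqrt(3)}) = {-8/7, 2/65, 7/69, 5, 67, 4*sqrt(11), 5*sqrt(3)}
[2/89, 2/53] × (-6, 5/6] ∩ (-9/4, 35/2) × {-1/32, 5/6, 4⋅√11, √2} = [2/89, 2/53] × {-1/32, 5/6}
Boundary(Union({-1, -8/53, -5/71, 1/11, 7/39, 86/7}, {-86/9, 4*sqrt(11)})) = {-86/9, -1, -8/53, -5/71, 1/11, 7/39, 86/7, 4*sqrt(11)}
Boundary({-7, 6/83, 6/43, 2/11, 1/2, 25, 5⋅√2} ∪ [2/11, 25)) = {-7, 6/83, 6/43, 2/11, 25}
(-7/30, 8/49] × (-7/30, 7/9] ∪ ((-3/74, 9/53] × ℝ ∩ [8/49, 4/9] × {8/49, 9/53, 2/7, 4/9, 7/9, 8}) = ((-7/30, 8/49] × (-7/30, 7/9]) ∪ ([8/49, 9/53] × {8/49, 9/53, 2/7, 4/9, 7/9, 8})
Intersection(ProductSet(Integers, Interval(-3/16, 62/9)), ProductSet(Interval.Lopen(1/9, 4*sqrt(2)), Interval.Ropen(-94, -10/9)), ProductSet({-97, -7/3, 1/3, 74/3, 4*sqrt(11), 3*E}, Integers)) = EmptySet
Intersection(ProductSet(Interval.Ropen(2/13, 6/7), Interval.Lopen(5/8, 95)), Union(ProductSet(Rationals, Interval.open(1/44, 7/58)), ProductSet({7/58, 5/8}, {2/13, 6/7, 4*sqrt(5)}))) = ProductSet({5/8}, {6/7, 4*sqrt(5)})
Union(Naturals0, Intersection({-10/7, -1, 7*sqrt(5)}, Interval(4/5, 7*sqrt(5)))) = Union({7*sqrt(5)}, Naturals0)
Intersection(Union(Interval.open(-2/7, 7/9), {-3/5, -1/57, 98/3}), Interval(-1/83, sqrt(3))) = Interval.Ropen(-1/83, 7/9)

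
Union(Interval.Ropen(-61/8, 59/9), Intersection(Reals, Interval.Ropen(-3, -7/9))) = Interval.Ropen(-61/8, 59/9)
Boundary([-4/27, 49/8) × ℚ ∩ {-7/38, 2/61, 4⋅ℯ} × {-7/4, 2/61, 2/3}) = {2/61} × {-7/4, 2/61, 2/3}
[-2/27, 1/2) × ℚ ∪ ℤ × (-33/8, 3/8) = (ℤ × (-33/8, 3/8)) ∪ ([-2/27, 1/2) × ℚ)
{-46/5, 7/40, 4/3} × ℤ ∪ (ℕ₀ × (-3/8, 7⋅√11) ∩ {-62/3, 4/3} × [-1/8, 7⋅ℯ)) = {-46/5, 7/40, 4/3} × ℤ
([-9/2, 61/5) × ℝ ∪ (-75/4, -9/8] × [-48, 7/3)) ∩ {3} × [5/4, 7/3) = {3} × [5/4, 7/3)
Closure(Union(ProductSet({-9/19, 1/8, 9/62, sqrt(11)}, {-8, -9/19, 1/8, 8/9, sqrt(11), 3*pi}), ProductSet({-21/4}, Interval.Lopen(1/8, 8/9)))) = Union(ProductSet({-21/4}, Interval(1/8, 8/9)), ProductSet({-9/19, 1/8, 9/62, sqrt(11)}, {-8, -9/19, 1/8, 8/9, sqrt(11), 3*pi}))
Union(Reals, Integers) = Reals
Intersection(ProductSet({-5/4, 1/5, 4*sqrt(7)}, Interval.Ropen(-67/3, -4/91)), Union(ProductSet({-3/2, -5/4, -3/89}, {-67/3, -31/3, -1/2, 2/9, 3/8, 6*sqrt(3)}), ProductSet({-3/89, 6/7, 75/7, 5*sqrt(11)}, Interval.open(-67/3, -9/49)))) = ProductSet({-5/4}, {-67/3, -31/3, -1/2})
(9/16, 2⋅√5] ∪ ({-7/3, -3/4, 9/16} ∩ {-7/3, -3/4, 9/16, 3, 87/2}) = {-7/3, -3/4} ∪ [9/16, 2⋅√5]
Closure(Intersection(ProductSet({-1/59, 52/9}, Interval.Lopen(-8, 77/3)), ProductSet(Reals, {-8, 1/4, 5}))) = ProductSet({-1/59, 52/9}, {1/4, 5})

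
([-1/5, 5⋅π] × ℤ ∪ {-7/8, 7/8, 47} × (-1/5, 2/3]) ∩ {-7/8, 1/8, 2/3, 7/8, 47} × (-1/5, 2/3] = ({1/8, 2/3, 7/8} × {0}) ∪ ({-7/8, 7/8, 47} × (-1/5, 2/3])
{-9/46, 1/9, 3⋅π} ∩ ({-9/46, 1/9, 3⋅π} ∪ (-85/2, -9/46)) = {-9/46, 1/9, 3⋅π}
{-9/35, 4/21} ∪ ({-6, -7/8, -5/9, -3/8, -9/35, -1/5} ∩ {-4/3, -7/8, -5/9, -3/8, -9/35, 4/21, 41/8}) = {-7/8, -5/9, -3/8, -9/35, 4/21}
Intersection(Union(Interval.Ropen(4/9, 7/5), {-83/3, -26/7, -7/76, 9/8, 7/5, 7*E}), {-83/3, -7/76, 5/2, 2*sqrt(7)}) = {-83/3, -7/76}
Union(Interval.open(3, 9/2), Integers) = Union(Integers, Interval.Ropen(3, 9/2))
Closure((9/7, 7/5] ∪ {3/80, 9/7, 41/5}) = {3/80, 41/5} ∪ [9/7, 7/5]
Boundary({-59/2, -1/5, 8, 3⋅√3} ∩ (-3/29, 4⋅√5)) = {8, 3⋅√3}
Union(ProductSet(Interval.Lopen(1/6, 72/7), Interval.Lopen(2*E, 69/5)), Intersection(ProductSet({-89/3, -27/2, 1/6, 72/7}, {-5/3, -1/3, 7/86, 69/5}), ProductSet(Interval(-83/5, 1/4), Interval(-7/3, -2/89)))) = Union(ProductSet({-27/2, 1/6}, {-5/3, -1/3}), ProductSet(Interval.Lopen(1/6, 72/7), Interval.Lopen(2*E, 69/5)))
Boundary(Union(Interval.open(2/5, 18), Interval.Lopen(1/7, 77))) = {1/7, 77}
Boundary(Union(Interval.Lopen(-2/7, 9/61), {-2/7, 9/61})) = {-2/7, 9/61}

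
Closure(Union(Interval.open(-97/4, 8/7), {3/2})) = Union({3/2}, Interval(-97/4, 8/7))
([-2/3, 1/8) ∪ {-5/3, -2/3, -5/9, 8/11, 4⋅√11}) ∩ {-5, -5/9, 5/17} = {-5/9}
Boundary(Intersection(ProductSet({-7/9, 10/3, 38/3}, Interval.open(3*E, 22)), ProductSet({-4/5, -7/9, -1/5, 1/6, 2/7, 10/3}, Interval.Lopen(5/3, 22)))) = ProductSet({-7/9, 10/3}, Interval(3*E, 22))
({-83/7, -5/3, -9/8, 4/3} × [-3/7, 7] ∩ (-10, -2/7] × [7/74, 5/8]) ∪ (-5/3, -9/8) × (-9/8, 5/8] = ({-5/3, -9/8} × [7/74, 5/8]) ∪ ((-5/3, -9/8) × (-9/8, 5/8])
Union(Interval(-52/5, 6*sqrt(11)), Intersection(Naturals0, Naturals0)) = Union(Interval(-52/5, 6*sqrt(11)), Naturals0)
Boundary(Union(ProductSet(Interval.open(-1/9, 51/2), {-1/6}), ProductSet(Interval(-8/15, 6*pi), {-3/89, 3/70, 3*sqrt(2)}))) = Union(ProductSet(Interval(-8/15, 6*pi), {-3/89, 3/70, 3*sqrt(2)}), ProductSet(Interval(-1/9, 51/2), {-1/6}))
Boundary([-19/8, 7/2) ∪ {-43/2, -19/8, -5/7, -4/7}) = {-43/2, -19/8, 7/2}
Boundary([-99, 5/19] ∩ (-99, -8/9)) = {-99, -8/9}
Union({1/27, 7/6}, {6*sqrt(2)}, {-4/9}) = {-4/9, 1/27, 7/6, 6*sqrt(2)}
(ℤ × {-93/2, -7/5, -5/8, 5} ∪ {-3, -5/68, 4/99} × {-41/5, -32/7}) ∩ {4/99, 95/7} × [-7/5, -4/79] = ∅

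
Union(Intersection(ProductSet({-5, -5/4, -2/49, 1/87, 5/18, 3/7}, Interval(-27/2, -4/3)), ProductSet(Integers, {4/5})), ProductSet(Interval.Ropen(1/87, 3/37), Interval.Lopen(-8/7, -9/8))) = ProductSet(Interval.Ropen(1/87, 3/37), Interval.Lopen(-8/7, -9/8))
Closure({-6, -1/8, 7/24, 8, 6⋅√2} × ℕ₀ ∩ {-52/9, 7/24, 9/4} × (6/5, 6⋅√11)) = {7/24} × {2, 3, …, 19}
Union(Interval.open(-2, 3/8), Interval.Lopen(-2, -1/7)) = Interval.open(-2, 3/8)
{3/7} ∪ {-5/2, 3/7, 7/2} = {-5/2, 3/7, 7/2}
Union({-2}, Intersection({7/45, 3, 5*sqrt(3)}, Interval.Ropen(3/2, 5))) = {-2, 3}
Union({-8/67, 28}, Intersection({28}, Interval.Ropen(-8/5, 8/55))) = {-8/67, 28}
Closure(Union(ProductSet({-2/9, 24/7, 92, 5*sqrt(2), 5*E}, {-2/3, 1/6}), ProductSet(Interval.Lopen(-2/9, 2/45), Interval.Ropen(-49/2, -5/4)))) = Union(ProductSet({-2/9, 2/45}, Interval(-49/2, -5/4)), ProductSet({-2/9, 24/7, 92, 5*sqrt(2), 5*E}, {-2/3, 1/6}), ProductSet(Interval(-2/9, 2/45), {-49/2, -5/4}), ProductSet(Interval.Lopen(-2/9, 2/45), Interval.Ropen(-49/2, -5/4)))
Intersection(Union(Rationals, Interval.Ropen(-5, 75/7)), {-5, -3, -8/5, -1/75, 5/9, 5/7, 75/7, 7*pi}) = {-5, -3, -8/5, -1/75, 5/9, 5/7, 75/7}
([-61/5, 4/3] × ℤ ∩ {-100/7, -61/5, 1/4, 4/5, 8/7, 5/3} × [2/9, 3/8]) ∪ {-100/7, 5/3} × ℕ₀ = {-100/7, 5/3} × ℕ₀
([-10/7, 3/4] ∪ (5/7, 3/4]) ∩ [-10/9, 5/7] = [-10/9, 5/7]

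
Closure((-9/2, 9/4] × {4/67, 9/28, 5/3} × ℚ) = [-9/2, 9/4] × {4/67, 9/28, 5/3} × ℝ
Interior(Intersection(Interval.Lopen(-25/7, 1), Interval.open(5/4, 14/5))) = EmptySet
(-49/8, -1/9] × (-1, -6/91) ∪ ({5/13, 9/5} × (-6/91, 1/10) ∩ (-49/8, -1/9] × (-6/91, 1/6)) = (-49/8, -1/9] × (-1, -6/91)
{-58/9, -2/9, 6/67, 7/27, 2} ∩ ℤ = {2}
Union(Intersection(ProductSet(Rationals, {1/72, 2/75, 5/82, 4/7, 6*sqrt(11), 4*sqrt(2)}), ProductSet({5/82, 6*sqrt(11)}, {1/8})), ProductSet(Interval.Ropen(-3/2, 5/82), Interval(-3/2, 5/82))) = ProductSet(Interval.Ropen(-3/2, 5/82), Interval(-3/2, 5/82))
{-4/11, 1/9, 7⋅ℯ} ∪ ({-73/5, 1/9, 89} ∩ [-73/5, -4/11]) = {-73/5, -4/11, 1/9, 7⋅ℯ}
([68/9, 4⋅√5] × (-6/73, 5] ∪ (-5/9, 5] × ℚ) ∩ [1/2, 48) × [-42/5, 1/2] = ([1/2, 5] × (ℚ ∩ [-42/5, 1/2])) ∪ ([68/9, 4⋅√5] × (-6/73, 1/2])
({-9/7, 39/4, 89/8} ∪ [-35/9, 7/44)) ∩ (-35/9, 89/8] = (-35/9, 7/44) ∪ {39/4, 89/8}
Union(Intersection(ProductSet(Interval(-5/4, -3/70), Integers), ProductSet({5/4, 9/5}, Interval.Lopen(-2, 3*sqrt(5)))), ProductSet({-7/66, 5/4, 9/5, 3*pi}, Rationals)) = ProductSet({-7/66, 5/4, 9/5, 3*pi}, Rationals)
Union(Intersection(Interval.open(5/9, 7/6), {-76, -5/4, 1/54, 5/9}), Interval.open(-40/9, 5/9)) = Interval.open(-40/9, 5/9)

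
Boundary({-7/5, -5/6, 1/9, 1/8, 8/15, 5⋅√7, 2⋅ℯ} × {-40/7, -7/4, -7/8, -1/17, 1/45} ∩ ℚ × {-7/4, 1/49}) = {-7/5, -5/6, 1/9, 1/8, 8/15} × {-7/4}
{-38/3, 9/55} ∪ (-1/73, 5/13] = {-38/3} ∪ (-1/73, 5/13]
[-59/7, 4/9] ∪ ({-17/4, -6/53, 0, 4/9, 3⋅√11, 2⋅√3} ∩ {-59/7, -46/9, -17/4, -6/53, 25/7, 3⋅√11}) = [-59/7, 4/9] ∪ {3⋅√11}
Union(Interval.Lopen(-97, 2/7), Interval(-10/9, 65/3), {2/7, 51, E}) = Union({51}, Interval.Lopen(-97, 65/3))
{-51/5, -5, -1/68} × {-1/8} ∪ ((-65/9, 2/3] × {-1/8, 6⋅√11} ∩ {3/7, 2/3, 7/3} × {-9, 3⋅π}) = {-51/5, -5, -1/68} × {-1/8}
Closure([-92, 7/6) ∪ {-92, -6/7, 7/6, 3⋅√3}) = [-92, 7/6] ∪ {3⋅√3}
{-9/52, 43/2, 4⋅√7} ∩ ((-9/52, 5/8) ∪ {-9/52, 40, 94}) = {-9/52}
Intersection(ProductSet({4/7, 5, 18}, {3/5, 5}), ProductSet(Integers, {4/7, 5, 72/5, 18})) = ProductSet({5, 18}, {5})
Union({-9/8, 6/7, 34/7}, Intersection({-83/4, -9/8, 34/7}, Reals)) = {-83/4, -9/8, 6/7, 34/7}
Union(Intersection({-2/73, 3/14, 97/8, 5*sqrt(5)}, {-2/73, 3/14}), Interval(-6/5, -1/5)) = Union({-2/73, 3/14}, Interval(-6/5, -1/5))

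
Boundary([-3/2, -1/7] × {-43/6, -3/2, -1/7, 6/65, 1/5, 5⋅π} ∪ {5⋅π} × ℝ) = ({5⋅π} × ℝ) ∪ ([-3/2, -1/7] × {-43/6, -3/2, -1/7, 6/65, 1/5, 5⋅π})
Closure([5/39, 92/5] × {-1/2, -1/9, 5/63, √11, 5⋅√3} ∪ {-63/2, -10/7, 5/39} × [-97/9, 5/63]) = ({-63/2, -10/7, 5/39} × [-97/9, 5/63]) ∪ ([5/39, 92/5] × {-1/2, -1/9, 5/63, √11, 5⋅√3})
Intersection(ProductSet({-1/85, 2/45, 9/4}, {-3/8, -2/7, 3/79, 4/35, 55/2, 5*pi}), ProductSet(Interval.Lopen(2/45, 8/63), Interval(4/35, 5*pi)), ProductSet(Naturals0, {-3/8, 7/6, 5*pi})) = EmptySet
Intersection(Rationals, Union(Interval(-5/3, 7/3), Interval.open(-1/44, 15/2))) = Intersection(Interval.Ropen(-5/3, 15/2), Rationals)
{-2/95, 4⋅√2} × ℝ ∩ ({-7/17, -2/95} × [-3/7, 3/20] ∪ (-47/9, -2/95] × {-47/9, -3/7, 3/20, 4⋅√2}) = {-2/95} × ({-47/9, 4⋅√2} ∪ [-3/7, 3/20])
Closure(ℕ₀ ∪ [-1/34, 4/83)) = [-1/34, 4/83] ∪ ℕ₀ ∪ (ℕ₀ \ (-1/34, 4/83))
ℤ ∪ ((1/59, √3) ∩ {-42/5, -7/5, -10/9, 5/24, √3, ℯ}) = ℤ ∪ {5/24}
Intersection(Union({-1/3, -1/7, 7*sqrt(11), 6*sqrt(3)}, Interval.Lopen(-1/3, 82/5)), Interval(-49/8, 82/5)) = Interval(-1/3, 82/5)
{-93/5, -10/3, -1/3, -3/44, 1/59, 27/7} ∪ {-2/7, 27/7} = {-93/5, -10/3, -1/3, -2/7, -3/44, 1/59, 27/7}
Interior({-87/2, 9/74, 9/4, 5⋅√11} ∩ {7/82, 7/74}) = ∅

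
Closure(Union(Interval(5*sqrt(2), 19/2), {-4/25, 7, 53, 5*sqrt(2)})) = Union({-4/25, 7, 53}, Interval(5*sqrt(2), 19/2))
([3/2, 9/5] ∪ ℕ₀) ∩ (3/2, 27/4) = (3/2, 9/5] ∪ {2, 3, …, 6}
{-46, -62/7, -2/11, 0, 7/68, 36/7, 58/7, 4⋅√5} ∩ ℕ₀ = {0}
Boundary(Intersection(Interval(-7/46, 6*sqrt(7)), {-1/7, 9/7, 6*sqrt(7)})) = {-1/7, 9/7, 6*sqrt(7)}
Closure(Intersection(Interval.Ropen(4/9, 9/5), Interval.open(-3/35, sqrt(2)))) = Interval(4/9, sqrt(2))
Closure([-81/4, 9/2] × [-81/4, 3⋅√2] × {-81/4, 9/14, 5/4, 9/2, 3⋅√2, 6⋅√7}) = [-81/4, 9/2] × [-81/4, 3⋅√2] × {-81/4, 9/14, 5/4, 9/2, 3⋅√2, 6⋅√7}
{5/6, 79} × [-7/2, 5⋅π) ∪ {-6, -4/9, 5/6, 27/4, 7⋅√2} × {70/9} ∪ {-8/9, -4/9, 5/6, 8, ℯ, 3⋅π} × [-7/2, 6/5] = ({5/6, 79} × [-7/2, 5⋅π)) ∪ ({-6, -4/9, 5/6, 27/4, 7⋅√2} × {70/9}) ∪ ({-8/9, -4/9, 5/6, 8, ℯ, 3⋅π} × [-7/2, 6/5])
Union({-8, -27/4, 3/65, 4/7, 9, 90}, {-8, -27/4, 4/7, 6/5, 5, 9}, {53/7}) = {-8, -27/4, 3/65, 4/7, 6/5, 5, 53/7, 9, 90}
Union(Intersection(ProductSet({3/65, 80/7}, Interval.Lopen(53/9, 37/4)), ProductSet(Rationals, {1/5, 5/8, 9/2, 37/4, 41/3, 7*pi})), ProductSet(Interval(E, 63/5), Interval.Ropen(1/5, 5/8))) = Union(ProductSet({3/65, 80/7}, {37/4}), ProductSet(Interval(E, 63/5), Interval.Ropen(1/5, 5/8)))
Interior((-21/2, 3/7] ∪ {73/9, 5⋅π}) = (-21/2, 3/7)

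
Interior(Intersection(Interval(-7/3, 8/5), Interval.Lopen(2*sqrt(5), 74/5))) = EmptySet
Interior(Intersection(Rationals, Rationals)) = EmptySet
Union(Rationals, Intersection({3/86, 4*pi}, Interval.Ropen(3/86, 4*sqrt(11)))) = Union({4*pi}, Rationals)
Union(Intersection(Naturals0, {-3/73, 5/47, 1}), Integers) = Integers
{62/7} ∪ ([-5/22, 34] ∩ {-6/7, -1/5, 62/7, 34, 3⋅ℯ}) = {-1/5, 62/7, 34, 3⋅ℯ}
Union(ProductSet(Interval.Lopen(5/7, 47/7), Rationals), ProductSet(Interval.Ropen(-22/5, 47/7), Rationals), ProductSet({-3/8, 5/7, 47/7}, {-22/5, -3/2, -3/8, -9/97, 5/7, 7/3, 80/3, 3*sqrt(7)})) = Union(ProductSet({-3/8, 5/7, 47/7}, {-22/5, -3/2, -3/8, -9/97, 5/7, 7/3, 80/3, 3*sqrt(7)}), ProductSet(Interval(-22/5, 47/7), Rationals))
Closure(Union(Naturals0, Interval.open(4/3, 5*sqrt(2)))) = Union(Complement(Naturals0, Interval.open(4/3, 5*sqrt(2))), Interval(4/3, 5*sqrt(2)), Naturals0)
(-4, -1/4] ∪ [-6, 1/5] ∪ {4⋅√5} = [-6, 1/5] ∪ {4⋅√5}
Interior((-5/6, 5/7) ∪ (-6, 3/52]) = (-6, 5/7)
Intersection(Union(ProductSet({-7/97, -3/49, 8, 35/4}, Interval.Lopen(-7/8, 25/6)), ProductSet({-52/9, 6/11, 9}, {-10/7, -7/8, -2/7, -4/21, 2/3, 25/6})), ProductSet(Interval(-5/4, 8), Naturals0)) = ProductSet({-7/97, -3/49, 8}, Range(0, 5, 1))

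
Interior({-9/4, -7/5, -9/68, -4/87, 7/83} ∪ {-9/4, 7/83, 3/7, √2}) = ∅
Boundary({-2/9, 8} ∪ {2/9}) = {-2/9, 2/9, 8}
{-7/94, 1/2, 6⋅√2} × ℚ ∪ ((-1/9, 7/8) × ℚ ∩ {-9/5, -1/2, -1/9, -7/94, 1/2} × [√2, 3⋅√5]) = {-7/94, 1/2, 6⋅√2} × ℚ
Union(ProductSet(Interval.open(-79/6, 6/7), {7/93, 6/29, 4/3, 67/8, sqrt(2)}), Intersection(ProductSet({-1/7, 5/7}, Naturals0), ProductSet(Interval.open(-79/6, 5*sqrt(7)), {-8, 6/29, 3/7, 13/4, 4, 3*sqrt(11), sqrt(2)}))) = Union(ProductSet({-1/7, 5/7}, {4}), ProductSet(Interval.open(-79/6, 6/7), {7/93, 6/29, 4/3, 67/8, sqrt(2)}))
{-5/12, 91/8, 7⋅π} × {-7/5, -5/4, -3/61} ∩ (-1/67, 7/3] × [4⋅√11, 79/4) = ∅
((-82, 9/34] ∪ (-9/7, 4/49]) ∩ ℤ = {-81, -80, …, 0}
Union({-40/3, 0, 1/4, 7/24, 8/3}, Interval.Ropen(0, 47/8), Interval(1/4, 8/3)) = Union({-40/3}, Interval.Ropen(0, 47/8))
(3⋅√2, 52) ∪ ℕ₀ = ℕ₀ ∪ (3⋅√2, 52]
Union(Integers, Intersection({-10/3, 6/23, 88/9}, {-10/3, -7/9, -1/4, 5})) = Union({-10/3}, Integers)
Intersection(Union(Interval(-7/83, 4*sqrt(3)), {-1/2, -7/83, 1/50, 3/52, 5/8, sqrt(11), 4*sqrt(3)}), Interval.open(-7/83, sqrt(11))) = Interval.open(-7/83, sqrt(11))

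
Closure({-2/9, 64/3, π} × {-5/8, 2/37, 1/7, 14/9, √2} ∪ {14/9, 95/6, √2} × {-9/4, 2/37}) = ({14/9, 95/6, √2} × {-9/4, 2/37}) ∪ ({-2/9, 64/3, π} × {-5/8, 2/37, 1/7, 14/9, √2})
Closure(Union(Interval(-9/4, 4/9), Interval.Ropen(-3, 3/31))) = Interval(-3, 4/9)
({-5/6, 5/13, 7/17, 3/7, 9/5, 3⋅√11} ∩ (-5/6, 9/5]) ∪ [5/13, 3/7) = [5/13, 3/7] ∪ {9/5}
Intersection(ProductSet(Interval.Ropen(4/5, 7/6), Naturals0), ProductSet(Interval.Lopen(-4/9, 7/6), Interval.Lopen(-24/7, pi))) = ProductSet(Interval.Ropen(4/5, 7/6), Range(0, 4, 1))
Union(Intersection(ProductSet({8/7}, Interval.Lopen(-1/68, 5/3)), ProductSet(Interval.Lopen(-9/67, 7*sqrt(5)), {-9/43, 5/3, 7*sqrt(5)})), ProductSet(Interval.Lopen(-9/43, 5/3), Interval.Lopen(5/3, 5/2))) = Union(ProductSet({8/7}, {5/3}), ProductSet(Interval.Lopen(-9/43, 5/3), Interval.Lopen(5/3, 5/2)))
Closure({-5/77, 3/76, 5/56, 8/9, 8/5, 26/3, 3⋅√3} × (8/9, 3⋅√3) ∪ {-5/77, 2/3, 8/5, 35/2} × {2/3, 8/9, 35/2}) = ({-5/77, 2/3, 8/5, 35/2} × {2/3, 8/9, 35/2}) ∪ ({-5/77, 3/76, 5/56, 8/9, 8/5, 26/3, 3⋅√3} × [8/9, 3⋅√3])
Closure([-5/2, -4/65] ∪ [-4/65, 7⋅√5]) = [-5/2, 7⋅√5]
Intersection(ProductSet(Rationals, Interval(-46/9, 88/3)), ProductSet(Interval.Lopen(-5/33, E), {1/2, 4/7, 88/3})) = ProductSet(Intersection(Interval.Lopen(-5/33, E), Rationals), {1/2, 4/7, 88/3})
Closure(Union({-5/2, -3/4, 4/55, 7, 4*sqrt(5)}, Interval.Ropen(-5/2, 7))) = Union({4*sqrt(5)}, Interval(-5/2, 7))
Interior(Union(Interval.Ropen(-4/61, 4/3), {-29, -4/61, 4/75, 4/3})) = Interval.open(-4/61, 4/3)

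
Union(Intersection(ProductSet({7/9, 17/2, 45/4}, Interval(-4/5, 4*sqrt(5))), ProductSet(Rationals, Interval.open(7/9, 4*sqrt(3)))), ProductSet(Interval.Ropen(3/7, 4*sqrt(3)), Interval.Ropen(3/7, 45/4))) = Union(ProductSet({7/9, 17/2, 45/4}, Interval.open(7/9, 4*sqrt(3))), ProductSet(Interval.Ropen(3/7, 4*sqrt(3)), Interval.Ropen(3/7, 45/4)))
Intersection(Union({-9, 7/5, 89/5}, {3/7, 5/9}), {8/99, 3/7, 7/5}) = {3/7, 7/5}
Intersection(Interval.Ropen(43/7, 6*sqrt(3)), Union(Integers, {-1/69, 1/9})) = Range(7, 11, 1)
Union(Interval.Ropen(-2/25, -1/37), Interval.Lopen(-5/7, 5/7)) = Interval.Lopen(-5/7, 5/7)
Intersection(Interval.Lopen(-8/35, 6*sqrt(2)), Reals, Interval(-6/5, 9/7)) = Interval.Lopen(-8/35, 9/7)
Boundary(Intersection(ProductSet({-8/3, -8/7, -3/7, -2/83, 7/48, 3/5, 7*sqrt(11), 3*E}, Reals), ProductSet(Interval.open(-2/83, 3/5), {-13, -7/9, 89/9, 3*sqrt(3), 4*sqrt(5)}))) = ProductSet({7/48}, {-13, -7/9, 89/9, 3*sqrt(3), 4*sqrt(5)})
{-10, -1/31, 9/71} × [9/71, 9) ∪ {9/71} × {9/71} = {-10, -1/31, 9/71} × [9/71, 9)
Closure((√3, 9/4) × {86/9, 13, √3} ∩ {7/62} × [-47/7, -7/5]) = ∅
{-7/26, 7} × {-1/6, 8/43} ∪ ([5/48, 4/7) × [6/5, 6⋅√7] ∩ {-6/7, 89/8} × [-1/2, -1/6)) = {-7/26, 7} × {-1/6, 8/43}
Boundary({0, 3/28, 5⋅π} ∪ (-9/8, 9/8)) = {-9/8, 9/8, 5⋅π}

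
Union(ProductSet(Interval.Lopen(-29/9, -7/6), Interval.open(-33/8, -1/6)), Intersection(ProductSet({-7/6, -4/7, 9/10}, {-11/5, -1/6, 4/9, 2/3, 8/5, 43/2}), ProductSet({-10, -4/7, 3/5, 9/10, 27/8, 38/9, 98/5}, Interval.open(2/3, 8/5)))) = ProductSet(Interval.Lopen(-29/9, -7/6), Interval.open(-33/8, -1/6))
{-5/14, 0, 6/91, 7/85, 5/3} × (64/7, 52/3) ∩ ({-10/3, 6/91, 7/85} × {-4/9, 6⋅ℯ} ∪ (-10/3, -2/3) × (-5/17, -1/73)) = {6/91, 7/85} × {6⋅ℯ}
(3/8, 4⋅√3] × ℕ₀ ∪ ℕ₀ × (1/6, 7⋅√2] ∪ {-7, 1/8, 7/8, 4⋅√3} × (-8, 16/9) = ((3/8, 4⋅√3] × ℕ₀) ∪ (ℕ₀ × (1/6, 7⋅√2]) ∪ ({-7, 1/8, 7/8, 4⋅√3} × (-8, 16/9))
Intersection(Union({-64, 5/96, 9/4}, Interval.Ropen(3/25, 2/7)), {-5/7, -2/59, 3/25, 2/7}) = {3/25}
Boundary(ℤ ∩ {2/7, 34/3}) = ∅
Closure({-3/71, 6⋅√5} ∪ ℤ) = ℤ ∪ {-3/71, 6⋅√5}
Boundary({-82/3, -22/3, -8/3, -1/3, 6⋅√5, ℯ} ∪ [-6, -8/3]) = {-82/3, -22/3, -6, -8/3, -1/3, 6⋅√5, ℯ}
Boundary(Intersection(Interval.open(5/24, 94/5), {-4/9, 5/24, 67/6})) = {67/6}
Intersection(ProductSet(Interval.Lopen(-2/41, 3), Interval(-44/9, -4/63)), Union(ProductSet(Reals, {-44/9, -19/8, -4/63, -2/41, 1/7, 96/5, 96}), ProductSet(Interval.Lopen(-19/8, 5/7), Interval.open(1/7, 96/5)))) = ProductSet(Interval.Lopen(-2/41, 3), {-44/9, -19/8, -4/63})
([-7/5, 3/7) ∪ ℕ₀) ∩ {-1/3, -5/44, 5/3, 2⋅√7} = {-1/3, -5/44}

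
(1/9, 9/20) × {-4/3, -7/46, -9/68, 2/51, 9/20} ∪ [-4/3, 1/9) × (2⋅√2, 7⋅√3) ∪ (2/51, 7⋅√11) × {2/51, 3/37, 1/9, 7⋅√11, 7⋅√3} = ((1/9, 9/20) × {-4/3, -7/46, -9/68, 2/51, 9/20}) ∪ ([-4/3, 1/9) × (2⋅√2, 7⋅√3)) ∪ ((2/51, 7⋅√11) × {2/51, 3/37, 1/9, 7⋅√11, 7⋅√3})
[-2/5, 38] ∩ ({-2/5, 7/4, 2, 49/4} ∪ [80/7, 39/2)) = {-2/5, 7/4, 2} ∪ [80/7, 39/2)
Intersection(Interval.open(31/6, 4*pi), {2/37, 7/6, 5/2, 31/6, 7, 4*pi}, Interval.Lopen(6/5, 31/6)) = EmptySet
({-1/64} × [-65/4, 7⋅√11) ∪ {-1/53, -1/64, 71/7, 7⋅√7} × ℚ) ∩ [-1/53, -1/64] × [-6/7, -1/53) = ({-1/64} × [-6/7, -1/53)) ∪ ({-1/53, -1/64} × (ℚ ∩ [-6/7, -1/53)))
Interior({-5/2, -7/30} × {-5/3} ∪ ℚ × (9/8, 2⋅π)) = ∅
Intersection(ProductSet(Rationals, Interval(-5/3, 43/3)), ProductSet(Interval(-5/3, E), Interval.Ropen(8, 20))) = ProductSet(Intersection(Interval(-5/3, E), Rationals), Interval(8, 43/3))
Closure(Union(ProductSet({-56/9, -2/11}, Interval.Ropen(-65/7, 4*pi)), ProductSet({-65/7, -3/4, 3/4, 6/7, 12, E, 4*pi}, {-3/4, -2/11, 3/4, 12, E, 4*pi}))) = Union(ProductSet({-56/9, -2/11}, Interval(-65/7, 4*pi)), ProductSet({-65/7, -3/4, 3/4, 6/7, 12, E, 4*pi}, {-3/4, -2/11, 3/4, 12, E, 4*pi}))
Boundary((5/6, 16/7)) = {5/6, 16/7}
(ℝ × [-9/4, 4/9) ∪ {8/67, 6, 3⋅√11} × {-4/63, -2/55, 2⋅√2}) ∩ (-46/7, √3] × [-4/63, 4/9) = (-46/7, √3] × [-4/63, 4/9)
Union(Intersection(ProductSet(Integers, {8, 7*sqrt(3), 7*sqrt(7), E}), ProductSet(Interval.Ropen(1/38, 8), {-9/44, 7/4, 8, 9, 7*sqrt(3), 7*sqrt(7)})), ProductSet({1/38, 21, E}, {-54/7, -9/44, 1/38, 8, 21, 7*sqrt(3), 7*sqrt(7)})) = Union(ProductSet({1/38, 21, E}, {-54/7, -9/44, 1/38, 8, 21, 7*sqrt(3), 7*sqrt(7)}), ProductSet(Range(1, 8, 1), {8, 7*sqrt(3), 7*sqrt(7)}))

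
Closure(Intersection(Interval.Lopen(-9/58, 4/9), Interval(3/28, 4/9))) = Interval(3/28, 4/9)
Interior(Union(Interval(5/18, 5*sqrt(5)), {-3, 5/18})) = Interval.open(5/18, 5*sqrt(5))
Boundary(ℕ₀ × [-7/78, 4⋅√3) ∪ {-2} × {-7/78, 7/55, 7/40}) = ({-2} × {-7/78, 7/55, 7/40}) ∪ (ℕ₀ × [-7/78, 4⋅√3])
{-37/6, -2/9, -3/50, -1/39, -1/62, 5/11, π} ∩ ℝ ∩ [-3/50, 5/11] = {-3/50, -1/39, -1/62, 5/11}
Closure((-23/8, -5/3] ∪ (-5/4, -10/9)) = [-23/8, -5/3] ∪ [-5/4, -10/9]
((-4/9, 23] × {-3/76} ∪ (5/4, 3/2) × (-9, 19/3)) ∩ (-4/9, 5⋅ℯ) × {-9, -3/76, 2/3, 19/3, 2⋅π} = ((-4/9, 5⋅ℯ) × {-3/76}) ∪ ((5/4, 3/2) × {-3/76, 2/3, 2⋅π})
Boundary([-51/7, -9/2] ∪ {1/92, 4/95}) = {-51/7, -9/2, 1/92, 4/95}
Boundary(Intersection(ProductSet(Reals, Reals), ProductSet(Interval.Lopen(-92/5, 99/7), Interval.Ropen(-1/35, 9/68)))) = Union(ProductSet({-92/5, 99/7}, Interval(-1/35, 9/68)), ProductSet(Interval(-92/5, 99/7), {-1/35, 9/68}))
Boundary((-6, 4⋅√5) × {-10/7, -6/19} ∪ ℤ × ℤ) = (ℤ × ℤ) ∪ ([-6, 4⋅√5] × {-10/7, -6/19})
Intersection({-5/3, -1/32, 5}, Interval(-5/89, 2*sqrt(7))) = {-1/32, 5}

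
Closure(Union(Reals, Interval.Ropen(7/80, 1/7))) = Interval(-oo, oo)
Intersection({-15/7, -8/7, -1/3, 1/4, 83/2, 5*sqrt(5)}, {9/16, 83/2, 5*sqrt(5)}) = {83/2, 5*sqrt(5)}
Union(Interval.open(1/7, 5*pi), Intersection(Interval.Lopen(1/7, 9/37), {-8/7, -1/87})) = Interval.open(1/7, 5*pi)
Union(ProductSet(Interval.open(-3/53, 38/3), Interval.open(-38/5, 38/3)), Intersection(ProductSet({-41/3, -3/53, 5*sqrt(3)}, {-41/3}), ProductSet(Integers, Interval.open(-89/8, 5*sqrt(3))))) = ProductSet(Interval.open(-3/53, 38/3), Interval.open(-38/5, 38/3))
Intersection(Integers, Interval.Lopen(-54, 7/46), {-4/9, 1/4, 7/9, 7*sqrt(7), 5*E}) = EmptySet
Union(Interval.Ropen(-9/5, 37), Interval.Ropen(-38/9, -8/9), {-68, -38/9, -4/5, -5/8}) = Union({-68}, Interval.Ropen(-38/9, 37))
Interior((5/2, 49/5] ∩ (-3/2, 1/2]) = ∅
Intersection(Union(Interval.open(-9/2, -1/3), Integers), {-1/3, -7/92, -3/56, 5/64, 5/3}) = EmptySet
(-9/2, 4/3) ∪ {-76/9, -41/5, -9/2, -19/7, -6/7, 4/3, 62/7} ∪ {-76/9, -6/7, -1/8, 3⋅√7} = {-76/9, -41/5, 62/7, 3⋅√7} ∪ [-9/2, 4/3]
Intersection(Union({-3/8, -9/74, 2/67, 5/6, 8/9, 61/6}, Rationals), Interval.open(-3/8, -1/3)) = Intersection(Interval.open(-3/8, -1/3), Rationals)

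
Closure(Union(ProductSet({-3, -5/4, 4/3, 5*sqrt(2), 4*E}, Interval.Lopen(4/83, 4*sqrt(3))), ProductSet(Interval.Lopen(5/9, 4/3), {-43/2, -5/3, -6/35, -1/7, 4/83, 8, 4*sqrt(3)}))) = Union(ProductSet({-3, -5/4, 4/3, 5*sqrt(2), 4*E}, Interval(4/83, 4*sqrt(3))), ProductSet(Interval(5/9, 4/3), {-43/2, -5/3, -6/35, -1/7, 4/83, 8, 4*sqrt(3)}))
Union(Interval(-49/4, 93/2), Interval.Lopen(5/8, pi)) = Interval(-49/4, 93/2)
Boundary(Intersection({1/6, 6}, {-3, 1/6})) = {1/6}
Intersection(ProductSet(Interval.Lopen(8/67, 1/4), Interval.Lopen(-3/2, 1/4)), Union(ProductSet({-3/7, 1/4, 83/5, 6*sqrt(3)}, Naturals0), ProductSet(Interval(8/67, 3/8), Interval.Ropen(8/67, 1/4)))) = Union(ProductSet({1/4}, Range(0, 1, 1)), ProductSet(Interval.Lopen(8/67, 1/4), Interval.Ropen(8/67, 1/4)))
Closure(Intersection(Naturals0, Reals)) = Naturals0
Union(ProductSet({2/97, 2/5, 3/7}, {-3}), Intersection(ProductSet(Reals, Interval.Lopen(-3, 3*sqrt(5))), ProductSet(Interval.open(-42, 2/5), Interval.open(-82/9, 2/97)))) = Union(ProductSet({2/97, 2/5, 3/7}, {-3}), ProductSet(Interval.open(-42, 2/5), Interval.open(-3, 2/97)))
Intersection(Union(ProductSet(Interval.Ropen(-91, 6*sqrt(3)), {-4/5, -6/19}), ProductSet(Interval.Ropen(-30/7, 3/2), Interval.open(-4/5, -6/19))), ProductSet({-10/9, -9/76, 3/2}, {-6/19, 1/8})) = ProductSet({-10/9, -9/76, 3/2}, {-6/19})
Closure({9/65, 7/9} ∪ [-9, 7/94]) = [-9, 7/94] ∪ {9/65, 7/9}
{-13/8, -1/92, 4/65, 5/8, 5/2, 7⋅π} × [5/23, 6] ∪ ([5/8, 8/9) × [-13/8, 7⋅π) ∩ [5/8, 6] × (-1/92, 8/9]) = ([5/8, 8/9) × (-1/92, 8/9]) ∪ ({-13/8, -1/92, 4/65, 5/8, 5/2, 7⋅π} × [5/23, 6])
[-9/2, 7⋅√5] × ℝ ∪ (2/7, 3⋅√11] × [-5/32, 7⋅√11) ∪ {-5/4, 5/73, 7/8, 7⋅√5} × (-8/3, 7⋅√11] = [-9/2, 7⋅√5] × ℝ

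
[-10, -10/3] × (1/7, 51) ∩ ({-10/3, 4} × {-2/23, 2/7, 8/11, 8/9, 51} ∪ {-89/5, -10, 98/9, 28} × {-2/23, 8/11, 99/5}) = ({-10} × {8/11, 99/5}) ∪ ({-10/3} × {2/7, 8/11, 8/9})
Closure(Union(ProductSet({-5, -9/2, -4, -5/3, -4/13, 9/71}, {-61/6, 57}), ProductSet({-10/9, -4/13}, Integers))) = Union(ProductSet({-10/9, -4/13}, Integers), ProductSet({-5, -9/2, -4, -5/3, -4/13, 9/71}, {-61/6, 57}))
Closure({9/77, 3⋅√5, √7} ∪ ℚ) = ℝ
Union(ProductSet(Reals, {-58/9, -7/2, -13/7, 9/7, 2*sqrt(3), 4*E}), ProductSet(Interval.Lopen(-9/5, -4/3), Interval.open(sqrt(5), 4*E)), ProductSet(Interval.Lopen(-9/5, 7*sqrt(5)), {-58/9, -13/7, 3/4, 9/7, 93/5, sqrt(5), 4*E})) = Union(ProductSet(Interval.Lopen(-9/5, -4/3), Interval.open(sqrt(5), 4*E)), ProductSet(Interval.Lopen(-9/5, 7*sqrt(5)), {-58/9, -13/7, 3/4, 9/7, 93/5, sqrt(5), 4*E}), ProductSet(Reals, {-58/9, -7/2, -13/7, 9/7, 2*sqrt(3), 4*E}))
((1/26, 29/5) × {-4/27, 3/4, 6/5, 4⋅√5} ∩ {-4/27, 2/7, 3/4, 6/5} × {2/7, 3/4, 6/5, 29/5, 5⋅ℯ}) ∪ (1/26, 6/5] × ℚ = (1/26, 6/5] × ℚ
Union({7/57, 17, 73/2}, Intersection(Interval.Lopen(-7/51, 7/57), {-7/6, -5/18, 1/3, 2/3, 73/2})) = {7/57, 17, 73/2}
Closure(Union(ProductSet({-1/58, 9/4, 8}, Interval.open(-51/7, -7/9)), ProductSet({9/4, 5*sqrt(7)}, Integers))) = Union(ProductSet({9/4, 5*sqrt(7)}, Integers), ProductSet({-1/58, 9/4, 8}, Interval(-51/7, -7/9)))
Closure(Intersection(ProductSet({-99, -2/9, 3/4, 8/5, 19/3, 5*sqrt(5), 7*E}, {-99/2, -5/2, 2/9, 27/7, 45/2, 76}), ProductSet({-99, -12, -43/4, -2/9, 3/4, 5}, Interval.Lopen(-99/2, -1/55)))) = ProductSet({-99, -2/9, 3/4}, {-5/2})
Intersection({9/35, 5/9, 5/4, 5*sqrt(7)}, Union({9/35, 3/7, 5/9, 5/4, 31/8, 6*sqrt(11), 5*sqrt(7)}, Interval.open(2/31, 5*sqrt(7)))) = {9/35, 5/9, 5/4, 5*sqrt(7)}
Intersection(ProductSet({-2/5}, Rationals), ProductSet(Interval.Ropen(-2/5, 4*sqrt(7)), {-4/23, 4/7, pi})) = ProductSet({-2/5}, {-4/23, 4/7})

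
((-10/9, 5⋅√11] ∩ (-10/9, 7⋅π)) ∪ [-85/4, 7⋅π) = [-85/4, 7⋅π)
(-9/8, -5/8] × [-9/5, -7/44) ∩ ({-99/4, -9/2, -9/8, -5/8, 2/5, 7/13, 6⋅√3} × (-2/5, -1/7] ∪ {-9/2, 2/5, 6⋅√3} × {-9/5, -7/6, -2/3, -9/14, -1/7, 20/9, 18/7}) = {-5/8} × (-2/5, -7/44)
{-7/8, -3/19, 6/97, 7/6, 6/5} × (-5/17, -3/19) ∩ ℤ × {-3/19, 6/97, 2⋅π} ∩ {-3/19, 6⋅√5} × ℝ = ∅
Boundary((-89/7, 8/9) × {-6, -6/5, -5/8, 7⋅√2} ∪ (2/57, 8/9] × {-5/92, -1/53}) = ([2/57, 8/9] × {-5/92, -1/53}) ∪ ([-89/7, 8/9] × {-6, -6/5, -5/8, 7⋅√2})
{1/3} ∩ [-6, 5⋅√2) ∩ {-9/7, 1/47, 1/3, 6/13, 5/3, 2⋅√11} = {1/3}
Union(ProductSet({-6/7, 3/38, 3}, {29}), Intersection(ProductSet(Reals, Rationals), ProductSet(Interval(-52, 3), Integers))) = ProductSet(Interval(-52, 3), Integers)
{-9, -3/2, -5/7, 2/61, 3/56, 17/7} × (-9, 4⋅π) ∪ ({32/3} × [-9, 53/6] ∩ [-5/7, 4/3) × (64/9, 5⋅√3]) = {-9, -3/2, -5/7, 2/61, 3/56, 17/7} × (-9, 4⋅π)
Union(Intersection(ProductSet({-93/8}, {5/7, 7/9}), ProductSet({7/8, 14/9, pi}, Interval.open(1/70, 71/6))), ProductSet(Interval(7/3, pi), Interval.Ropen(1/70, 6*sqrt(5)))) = ProductSet(Interval(7/3, pi), Interval.Ropen(1/70, 6*sqrt(5)))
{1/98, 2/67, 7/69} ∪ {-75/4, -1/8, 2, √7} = {-75/4, -1/8, 1/98, 2/67, 7/69, 2, √7}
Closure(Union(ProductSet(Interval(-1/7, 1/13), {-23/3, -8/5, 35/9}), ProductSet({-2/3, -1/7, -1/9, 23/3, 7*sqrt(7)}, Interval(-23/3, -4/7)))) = Union(ProductSet({-2/3, -1/7, -1/9, 23/3, 7*sqrt(7)}, Interval(-23/3, -4/7)), ProductSet(Interval(-1/7, 1/13), {-23/3, -8/5, 35/9}))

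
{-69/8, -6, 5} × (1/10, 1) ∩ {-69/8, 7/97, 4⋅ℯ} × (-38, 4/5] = {-69/8} × (1/10, 4/5]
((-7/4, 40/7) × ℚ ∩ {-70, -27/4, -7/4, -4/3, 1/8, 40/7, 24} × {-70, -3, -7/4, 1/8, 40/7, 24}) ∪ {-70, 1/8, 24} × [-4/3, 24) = ({-70, 1/8, 24} × [-4/3, 24)) ∪ ({-4/3, 1/8} × {-70, -3, -7/4, 1/8, 40/7, 24})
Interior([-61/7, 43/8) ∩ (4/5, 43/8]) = (4/5, 43/8)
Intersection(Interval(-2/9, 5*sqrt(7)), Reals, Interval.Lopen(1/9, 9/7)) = Interval.Lopen(1/9, 9/7)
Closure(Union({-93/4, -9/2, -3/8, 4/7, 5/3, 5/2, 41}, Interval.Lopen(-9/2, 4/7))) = Union({-93/4, 5/3, 5/2, 41}, Interval(-9/2, 4/7))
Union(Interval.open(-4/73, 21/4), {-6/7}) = Union({-6/7}, Interval.open(-4/73, 21/4))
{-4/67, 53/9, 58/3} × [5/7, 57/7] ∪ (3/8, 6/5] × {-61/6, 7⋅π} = ({-4/67, 53/9, 58/3} × [5/7, 57/7]) ∪ ((3/8, 6/5] × {-61/6, 7⋅π})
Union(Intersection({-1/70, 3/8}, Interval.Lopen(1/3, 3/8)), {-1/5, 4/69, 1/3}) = {-1/5, 4/69, 1/3, 3/8}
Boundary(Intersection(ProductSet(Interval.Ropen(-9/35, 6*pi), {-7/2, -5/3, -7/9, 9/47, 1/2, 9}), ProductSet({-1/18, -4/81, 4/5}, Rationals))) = ProductSet({-1/18, -4/81, 4/5}, {-7/2, -5/3, -7/9, 9/47, 1/2, 9})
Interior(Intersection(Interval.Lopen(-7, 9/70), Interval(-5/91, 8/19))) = Interval.open(-5/91, 9/70)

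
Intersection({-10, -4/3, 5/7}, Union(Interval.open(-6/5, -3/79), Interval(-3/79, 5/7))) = {5/7}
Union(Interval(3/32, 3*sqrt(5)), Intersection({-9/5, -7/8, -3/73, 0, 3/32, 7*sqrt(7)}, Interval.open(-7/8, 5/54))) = Union({-3/73, 0}, Interval(3/32, 3*sqrt(5)))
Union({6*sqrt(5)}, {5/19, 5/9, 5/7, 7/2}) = {5/19, 5/9, 5/7, 7/2, 6*sqrt(5)}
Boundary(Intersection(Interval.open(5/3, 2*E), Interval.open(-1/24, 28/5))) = {5/3, 2*E}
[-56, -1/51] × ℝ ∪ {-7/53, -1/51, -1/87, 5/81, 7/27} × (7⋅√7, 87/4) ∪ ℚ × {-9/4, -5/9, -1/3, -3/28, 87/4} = ([-56, -1/51] × ℝ) ∪ (ℚ × {-9/4, -5/9, -1/3, -3/28, 87/4}) ∪ ({-7/53, -1/51, -1/87, 5/81, 7/27} × (7⋅√7, 87/4))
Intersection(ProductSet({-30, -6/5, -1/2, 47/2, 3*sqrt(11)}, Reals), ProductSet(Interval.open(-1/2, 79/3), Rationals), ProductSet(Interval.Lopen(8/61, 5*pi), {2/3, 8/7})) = ProductSet({3*sqrt(11)}, {2/3, 8/7})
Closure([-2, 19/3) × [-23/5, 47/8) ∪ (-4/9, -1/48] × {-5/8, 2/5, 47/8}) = ({-2, 19/3} × [-23/5, 47/8]) ∪ ([-2, 19/3] × {-23/5, 47/8}) ∪ ((-4/9, -1/48] × {-5/8, 2/5, 47/8}) ∪ ([-2, 19/3) × [-23/5, 47/8))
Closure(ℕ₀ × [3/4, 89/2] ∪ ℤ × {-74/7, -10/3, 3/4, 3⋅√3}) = (ℕ₀ × [3/4, 89/2]) ∪ (ℤ × {-74/7, -10/3, 3/4, 3⋅√3})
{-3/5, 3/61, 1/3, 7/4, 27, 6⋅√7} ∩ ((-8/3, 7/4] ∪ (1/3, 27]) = {-3/5, 3/61, 1/3, 7/4, 27, 6⋅√7}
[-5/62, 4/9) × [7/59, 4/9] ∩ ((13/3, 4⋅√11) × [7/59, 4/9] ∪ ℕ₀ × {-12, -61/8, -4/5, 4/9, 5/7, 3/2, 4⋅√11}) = {0} × {4/9}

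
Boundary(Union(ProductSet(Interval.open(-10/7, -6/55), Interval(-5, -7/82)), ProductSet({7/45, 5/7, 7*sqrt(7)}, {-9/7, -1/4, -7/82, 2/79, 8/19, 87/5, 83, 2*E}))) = Union(ProductSet({-10/7, -6/55}, Interval(-5, -7/82)), ProductSet({7/45, 5/7, 7*sqrt(7)}, {-9/7, -1/4, -7/82, 2/79, 8/19, 87/5, 83, 2*E}), ProductSet(Interval(-10/7, -6/55), {-5, -7/82}))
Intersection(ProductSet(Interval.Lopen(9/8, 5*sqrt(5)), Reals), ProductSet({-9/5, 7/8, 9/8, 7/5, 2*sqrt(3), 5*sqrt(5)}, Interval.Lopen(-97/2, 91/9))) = ProductSet({7/5, 2*sqrt(3), 5*sqrt(5)}, Interval.Lopen(-97/2, 91/9))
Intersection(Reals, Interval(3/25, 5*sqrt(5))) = Interval(3/25, 5*sqrt(5))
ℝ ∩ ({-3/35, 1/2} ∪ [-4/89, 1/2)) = {-3/35} ∪ [-4/89, 1/2]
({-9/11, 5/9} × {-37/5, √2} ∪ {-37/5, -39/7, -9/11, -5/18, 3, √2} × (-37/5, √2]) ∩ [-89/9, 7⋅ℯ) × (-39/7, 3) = ({-9/11, 5/9} × {√2}) ∪ ({-37/5, -39/7, -9/11, -5/18, 3, √2} × (-39/7, √2])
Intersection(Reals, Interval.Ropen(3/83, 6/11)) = Interval.Ropen(3/83, 6/11)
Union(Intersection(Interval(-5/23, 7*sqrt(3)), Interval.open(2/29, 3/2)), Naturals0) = Union(Interval.open(2/29, 3/2), Naturals0)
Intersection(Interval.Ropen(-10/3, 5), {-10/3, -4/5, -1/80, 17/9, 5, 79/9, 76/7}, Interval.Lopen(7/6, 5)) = {17/9}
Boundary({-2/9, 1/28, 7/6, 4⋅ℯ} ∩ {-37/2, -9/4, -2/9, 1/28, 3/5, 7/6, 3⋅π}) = {-2/9, 1/28, 7/6}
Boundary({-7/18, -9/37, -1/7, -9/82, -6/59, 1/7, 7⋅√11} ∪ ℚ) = ℝ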